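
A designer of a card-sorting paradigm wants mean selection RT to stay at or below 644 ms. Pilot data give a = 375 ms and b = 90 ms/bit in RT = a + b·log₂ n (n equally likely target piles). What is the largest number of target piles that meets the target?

Information budget: (644 − 375)/90 = 2.9889 bits, so n ≤ 2^2.9889 = 7.939 → at most 7.

7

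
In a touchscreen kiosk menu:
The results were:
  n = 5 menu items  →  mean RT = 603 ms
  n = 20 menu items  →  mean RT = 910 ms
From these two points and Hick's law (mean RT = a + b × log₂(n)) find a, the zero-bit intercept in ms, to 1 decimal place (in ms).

b = (RT₂ − RT₁)/(log₂ n₂ − log₂ n₁) = (910 − 603)/(4.3219 − 2.3219) = 153.500 ms/bit.
a = RT₁ − b·log₂ n₁ = 603 − 153.500 × 2.3219 = 246.584 ms.

246.6 ms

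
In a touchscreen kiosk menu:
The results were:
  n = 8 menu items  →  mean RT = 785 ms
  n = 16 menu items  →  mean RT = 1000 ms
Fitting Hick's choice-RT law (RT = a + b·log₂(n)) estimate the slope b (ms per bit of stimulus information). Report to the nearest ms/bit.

Slope: b = (1000 − 785) / (log₂ 16 − log₂ 8) = 215/1.0000 = 215 ms/bit.

215 ms/bit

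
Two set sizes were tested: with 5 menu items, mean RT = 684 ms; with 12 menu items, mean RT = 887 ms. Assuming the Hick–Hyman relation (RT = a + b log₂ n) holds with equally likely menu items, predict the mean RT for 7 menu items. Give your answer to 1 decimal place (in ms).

762.0 ms

With log₂ n on the abscissa the relation is linear; from the two conditions:
  b = (887 − 684) / (log₂ 12 − log₂ 5) = 203 / (3.5850 − 2.3219) = 160.724 ms/bit
  a = 684 − 160.724 × 2.3219 = 310.810 ms
Then RT(7) = 310.810 + 160.724 × log₂ 7 = 310.810 + 160.724 × 2.8074 ≈ 762.020 ms.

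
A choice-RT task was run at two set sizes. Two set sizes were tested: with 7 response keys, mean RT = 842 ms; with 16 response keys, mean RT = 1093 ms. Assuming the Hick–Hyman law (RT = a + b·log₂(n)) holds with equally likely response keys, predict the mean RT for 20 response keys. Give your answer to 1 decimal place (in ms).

With log₂ n on the abscissa the relation is linear; from the two conditions:
  b = (1093 − 842) / (log₂ 16 − log₂ 7) = 251 / (4 − 2.8074) = 210.457 ms/bit
  a = 842 − 210.457 × 2.8074 = 251.174 ms
Then RT(20) = 251.174 + 210.457 × log₂ 20 = 251.174 + 210.457 × 4.3219 ≈ 1160.752 ms.

1160.8 ms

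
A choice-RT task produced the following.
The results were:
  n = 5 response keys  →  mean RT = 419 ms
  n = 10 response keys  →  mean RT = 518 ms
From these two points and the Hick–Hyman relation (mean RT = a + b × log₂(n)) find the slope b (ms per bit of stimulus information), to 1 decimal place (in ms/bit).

Slope: b = (518 − 419) / (log₂ 10 − log₂ 5) = 99/1.0000 = 99.000 ms/bit.

99.0 ms/bit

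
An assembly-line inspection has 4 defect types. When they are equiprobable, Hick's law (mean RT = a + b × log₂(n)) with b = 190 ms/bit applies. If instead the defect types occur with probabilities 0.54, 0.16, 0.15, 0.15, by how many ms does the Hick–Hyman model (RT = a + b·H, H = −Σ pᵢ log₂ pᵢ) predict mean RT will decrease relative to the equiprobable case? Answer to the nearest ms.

52 ms

The RT saving is b·ΔH. Equiprobable H₀ = log₂(4) = 2.0000 bits; with the given probabilities H = 1.7241 bits.
b·(H₀ − H) = 190 × (2.0000 − 1.7241) = 52.41 ms.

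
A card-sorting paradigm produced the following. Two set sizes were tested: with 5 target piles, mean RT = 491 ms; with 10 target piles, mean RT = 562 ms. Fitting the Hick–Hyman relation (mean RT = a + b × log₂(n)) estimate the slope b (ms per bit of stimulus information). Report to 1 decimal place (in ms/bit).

The slope on a log₂ axis is (562 − 491) / (3.3219 − 2.3219) = 71.000 ms/bit.

71.0 ms/bit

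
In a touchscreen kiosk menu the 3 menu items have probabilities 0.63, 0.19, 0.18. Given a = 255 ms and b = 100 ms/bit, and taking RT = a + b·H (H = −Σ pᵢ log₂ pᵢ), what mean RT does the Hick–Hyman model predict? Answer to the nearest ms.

H = 0.63·log₂(1/0.63) + 0.19·log₂(1/0.19) + 0.18·log₂(1/0.18) = 1.3205 bits.
RT = 255 + 100 × 1.3205 = 387.05 ms.

387 ms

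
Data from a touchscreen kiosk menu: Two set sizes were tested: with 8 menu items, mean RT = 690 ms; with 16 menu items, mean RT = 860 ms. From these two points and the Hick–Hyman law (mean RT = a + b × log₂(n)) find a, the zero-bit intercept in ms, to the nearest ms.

b = (RT₂ − RT₁)/(log₂ n₂ − log₂ n₁) = (860 − 690)/(4 − 3) = 170 ms/bit.
a = RT₁ − b·log₂ n₁ = 690 − 170 × 3 = 180.000 ms.

180 ms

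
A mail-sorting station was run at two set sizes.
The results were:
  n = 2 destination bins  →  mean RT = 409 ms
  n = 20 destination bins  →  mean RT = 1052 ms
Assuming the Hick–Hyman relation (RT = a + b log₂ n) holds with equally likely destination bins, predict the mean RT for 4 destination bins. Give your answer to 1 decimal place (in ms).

602.6 ms

Solve the two-equation system in a and b:
  b = (1052 − 409) / (log₂ 20 − log₂ 2) = 643 / (4.3219 − 1) = 193.562 ms/bit
  a = 409 − 193.562 × 1 = 215.438 ms
Then RT(4) = 215.438 + 193.562 × log₂ 4 = 215.438 + 193.562 × 2 ≈ 602.562 ms.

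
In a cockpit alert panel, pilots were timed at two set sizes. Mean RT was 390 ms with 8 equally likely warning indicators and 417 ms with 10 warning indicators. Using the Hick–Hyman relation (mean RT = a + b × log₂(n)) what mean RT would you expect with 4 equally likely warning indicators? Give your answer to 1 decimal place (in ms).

Fit slope and intercept:
  b = (417 − 390) / (log₂ 10 − log₂ 8) = 27 / (3.3219 − 3) = 83.870 ms/bit
  a = 390 − 83.870 × 3 = 138.391 ms
Then RT(4) = 138.391 + 83.870 × log₂ 4 = 138.391 + 83.870 × 2 ≈ 306.130 ms.

306.1 ms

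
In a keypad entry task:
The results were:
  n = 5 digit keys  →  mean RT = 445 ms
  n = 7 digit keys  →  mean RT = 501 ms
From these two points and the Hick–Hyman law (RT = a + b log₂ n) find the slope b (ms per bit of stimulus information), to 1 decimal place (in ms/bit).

Slope: b = (501 − 445) / (log₂ 7 − log₂ 5) = 56/0.4854 = 115.362 ms/bit.

115.4 ms/bit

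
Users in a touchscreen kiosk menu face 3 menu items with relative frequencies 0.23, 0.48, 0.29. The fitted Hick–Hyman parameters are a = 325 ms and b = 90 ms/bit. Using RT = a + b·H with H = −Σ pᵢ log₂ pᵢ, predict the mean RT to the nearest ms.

Entropy contributions −pᵢ log₂ pᵢ: 0.4877, 0.5083, 0.5179; sum H = 1.5138 bits.
RT = a + bH = 325 + 90·1.5138 = 461.25 ms.

461 ms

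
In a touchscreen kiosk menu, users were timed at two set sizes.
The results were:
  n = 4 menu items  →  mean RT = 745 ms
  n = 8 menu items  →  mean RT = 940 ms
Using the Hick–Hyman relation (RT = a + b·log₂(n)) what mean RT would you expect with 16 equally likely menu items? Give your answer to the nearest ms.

RT is linear in log₂ n, so two points fix the line:
  b = (940 − 745) / (log₂ 8 − log₂ 4) = 195 / (3 − 2) = 195 ms/bit
  a = 745 − 195 × 2 = 355 ms
Then RT(16) = 355 + 195 × log₂ 16 = 355 + 195 × 4 ≈ 1135.000 ms.

1135 ms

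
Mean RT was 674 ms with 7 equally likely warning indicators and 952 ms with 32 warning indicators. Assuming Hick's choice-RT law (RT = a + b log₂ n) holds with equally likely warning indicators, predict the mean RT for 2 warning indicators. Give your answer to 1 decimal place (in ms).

With log₂ n on the abscissa the relation is linear; from the two conditions:
  b = (952 − 674) / (log₂ 32 − log₂ 7) = 278 / (5 − 2.8074) = 126.788 ms/bit
  a = 674 − 126.788 × 2.8074 = 318.062 ms
Then RT(2) = 318.062 + 126.788 × log₂ 2 = 318.062 + 126.788 × 1 ≈ 444.850 ms.

444.8 ms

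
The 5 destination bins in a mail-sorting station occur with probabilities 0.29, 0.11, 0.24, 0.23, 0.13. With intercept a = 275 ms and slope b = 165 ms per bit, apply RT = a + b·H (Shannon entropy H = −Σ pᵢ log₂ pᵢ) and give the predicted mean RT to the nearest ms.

H = 0.29·log₂(1/0.29) + 0.11·log₂(1/0.11) + 0.24·log₂(1/0.24) + 0.23·log₂(1/0.23) + 0.13·log₂(1/0.13) = 2.2326 bits.
RT = 275 + 165 × 2.2326 = 643.39 ms.

643 ms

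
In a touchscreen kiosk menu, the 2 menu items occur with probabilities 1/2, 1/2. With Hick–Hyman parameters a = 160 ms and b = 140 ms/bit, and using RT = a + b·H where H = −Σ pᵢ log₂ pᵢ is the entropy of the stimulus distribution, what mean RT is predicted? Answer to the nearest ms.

Each term −pᵢ log₂ pᵢ: 0.5·1 + 0.5·1; summed, H = 1.000 bits.
Mean RT = a + bH = 160 + 140·1.000 = 300.00 ms.

300 ms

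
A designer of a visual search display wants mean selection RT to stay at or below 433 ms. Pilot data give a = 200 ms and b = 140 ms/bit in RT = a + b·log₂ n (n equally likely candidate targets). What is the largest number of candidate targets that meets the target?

140·log₂ n ≤ 433 − 200 = 233, giving log₂ n ≤ 1.6643 and n ≤ 3.170. The largest whole number is 3.

3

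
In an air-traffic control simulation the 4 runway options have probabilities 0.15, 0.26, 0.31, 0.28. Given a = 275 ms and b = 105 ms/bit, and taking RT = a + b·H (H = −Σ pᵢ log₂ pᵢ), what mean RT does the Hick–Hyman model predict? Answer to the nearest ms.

480 ms

H = 0.15·log₂(1/0.15) + 0.26·log₂(1/0.26) + 0.31·log₂(1/0.31) + 0.28·log₂(1/0.28) = 1.9538 bits.
RT = 275 + 105 × 1.9538 = 480.15 ms.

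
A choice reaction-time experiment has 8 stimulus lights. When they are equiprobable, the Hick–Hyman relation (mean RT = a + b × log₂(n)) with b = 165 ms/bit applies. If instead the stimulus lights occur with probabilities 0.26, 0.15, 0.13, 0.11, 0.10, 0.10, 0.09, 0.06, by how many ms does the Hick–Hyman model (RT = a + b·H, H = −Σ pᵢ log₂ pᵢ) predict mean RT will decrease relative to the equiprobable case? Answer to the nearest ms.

22 ms

The RT saving is b·ΔH. Equiprobable H₀ = log₂(8) = 3.0000 bits; with the given probabilities H = 2.8693 bits.
b·(H₀ − H) = 165 × (3.0000 − 2.8693) = 21.56 ms.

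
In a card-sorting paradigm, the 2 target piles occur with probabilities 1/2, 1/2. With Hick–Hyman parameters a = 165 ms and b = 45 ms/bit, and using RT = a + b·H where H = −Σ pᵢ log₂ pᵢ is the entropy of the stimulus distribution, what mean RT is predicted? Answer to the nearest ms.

H = −Σ pᵢ log₂ pᵢ = 0.5·1 + 0.5·1 = 1.000 bits.
RT = 165 + 45 × 1.000 = 210.00 ms.

210 ms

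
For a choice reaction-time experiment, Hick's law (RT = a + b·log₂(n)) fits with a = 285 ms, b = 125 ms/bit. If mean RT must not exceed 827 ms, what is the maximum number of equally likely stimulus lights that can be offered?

125·log₂ n ≤ 827 − 285 = 542, giving log₂ n ≤ 4.3360 and n ≤ 20.196. The largest whole number is 20.

20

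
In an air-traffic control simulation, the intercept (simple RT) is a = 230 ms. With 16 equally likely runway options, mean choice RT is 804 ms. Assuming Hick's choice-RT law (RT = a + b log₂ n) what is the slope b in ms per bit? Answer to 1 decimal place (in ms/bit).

b = (804 − 230) / log₂(16) = 574 / 4 = 143.500 ms/bit.

143.5 ms/bit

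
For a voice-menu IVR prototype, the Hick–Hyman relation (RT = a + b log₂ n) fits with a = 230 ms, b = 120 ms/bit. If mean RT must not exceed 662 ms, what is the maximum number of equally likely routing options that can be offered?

12

Set 230 + 120·log₂ n ≤ 662 → log₂ n ≤ (662 − 230)/120 = 3.6000.
So n ≤ 2^3.6000 = 12.126; the largest integer n is 12.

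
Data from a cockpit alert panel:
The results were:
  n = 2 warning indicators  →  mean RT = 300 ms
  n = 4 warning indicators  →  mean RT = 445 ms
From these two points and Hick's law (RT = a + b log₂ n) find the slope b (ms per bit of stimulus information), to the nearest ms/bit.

145 ms/bit

b = (RT₂ − RT₁)/(log₂ n₂ − log₂ n₁) = (445 − 300)/(2 − 1) = 145 ms/bit.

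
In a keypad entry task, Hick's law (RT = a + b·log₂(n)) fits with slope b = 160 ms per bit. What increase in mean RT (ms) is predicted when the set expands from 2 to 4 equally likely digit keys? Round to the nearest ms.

160 ms

The intercept a cancels: ΔRT = b·(log₂ n₂ − log₂ n₁) = b·log₂(n₂/n₁).
log₂(4) − log₂(2) = log₂(4/2) = log₂(2) = 1.
ΔRT = 160 × 1.0000 = 160.000 ms.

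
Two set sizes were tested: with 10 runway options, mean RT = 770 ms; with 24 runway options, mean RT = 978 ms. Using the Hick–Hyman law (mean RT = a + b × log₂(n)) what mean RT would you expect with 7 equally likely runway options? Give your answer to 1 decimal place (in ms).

Solve the two-equation system in a and b:
  b = (978 − 770) / (log₂ 24 − log₂ 10) = 208 / (4.5850 − 3.3219) = 164.683 ms/bit
  a = 770 − 164.683 × 3.3219 = 222.936 ms
Then RT(7) = 222.936 + 164.683 × log₂ 7 = 222.936 + 164.683 × 2.8074 ≈ 685.259 ms.

685.3 ms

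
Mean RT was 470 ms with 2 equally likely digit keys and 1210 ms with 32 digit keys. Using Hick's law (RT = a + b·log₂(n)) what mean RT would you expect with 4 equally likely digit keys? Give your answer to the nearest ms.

With log₂ n on the abscissa the relation is linear; from the two conditions:
  b = (1210 − 470) / (log₂ 32 − log₂ 2) = 740 / (5 − 1) = 185 ms/bit
  a = 470 − 185 × 1 = 285 ms
Then RT(4) = 285 + 185 × log₂ 4 = 285 + 185 × 2 ≈ 655.000 ms.

655 ms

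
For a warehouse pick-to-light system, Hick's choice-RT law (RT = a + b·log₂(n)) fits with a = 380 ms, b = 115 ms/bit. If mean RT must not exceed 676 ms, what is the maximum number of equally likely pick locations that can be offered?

Set 380 + 115·log₂ n ≤ 676 → log₂ n ≤ (676 − 380)/115 = 2.5739.
So n ≤ 2^2.5739 = 5.954; the largest integer n is 5.

5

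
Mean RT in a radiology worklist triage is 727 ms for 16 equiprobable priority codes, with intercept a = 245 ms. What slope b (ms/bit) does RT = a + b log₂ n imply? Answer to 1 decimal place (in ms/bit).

120.5 ms/bit

16 alternatives carry log₂ 16 = 4 bits; the choice cost is 727 − 245 = 482 ms, so b = 482/4 = 120.500 ms/bit.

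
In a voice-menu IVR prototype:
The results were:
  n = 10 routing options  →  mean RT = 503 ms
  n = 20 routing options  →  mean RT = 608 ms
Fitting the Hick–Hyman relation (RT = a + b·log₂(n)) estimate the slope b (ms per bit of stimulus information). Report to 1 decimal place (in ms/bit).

105.0 ms/bit

Slope: b = (608 − 503) / (log₂ 20 − log₂ 10) = 105/1.0000 = 105.000 ms/bit.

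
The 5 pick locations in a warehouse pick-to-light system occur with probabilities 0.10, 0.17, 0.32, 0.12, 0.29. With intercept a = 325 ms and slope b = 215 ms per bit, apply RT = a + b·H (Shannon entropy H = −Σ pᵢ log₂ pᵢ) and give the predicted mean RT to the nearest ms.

793 ms

Entropy contributions −pᵢ log₂ pᵢ: 0.3322, 0.4346, 0.5260, 0.3671, 0.5179; sum H = 2.1778 bits.
RT = a + bH = 325 + 215·2.1778 = 793.22 ms.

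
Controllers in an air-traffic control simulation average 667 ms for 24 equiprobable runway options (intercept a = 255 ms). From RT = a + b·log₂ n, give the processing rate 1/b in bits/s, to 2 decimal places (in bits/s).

11.13 bits/s

b = (667 − 255)/log₂ 24 = 412/4.5850 = 89.859 ms per bit = 0.08986 s/bit; the reciprocal is 11.129 bits/s.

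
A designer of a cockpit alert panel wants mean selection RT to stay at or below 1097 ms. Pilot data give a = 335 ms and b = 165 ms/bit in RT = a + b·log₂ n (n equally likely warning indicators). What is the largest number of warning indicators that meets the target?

24

Information budget: (1097 − 335)/165 = 4.6182 bits, so n ≤ 2^4.6182 = 24.559 → at most 24.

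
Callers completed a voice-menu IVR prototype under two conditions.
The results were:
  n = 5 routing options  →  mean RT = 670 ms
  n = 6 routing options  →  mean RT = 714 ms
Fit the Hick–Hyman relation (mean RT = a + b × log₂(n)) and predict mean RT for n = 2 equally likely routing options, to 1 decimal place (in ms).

448.9 ms

Fit slope and intercept:
  b = (714 − 670) / (log₂ 6 − log₂ 5) = 44 / (2.5850 − 2.3219) = 167.278 ms/bit
  a = 670 − 167.278 × 2.3219 = 281.591 ms
Then RT(2) = 281.591 + 167.278 × log₂ 2 = 281.591 + 167.278 × 1 ≈ 448.870 ms.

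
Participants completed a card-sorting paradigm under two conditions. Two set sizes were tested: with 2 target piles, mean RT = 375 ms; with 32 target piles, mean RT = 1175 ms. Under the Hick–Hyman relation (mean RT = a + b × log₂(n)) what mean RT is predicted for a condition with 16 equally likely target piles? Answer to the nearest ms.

975 ms

RT is linear in log₂ n, so two points fix the line:
  b = (1175 − 375) / (log₂ 32 − log₂ 2) = 800 / (5 − 1) = 200 ms/bit
  a = 375 − 200 × 1 = 175 ms
Then RT(16) = 175 + 200 × log₂ 16 = 175 + 200 × 4 ≈ 975.000 ms.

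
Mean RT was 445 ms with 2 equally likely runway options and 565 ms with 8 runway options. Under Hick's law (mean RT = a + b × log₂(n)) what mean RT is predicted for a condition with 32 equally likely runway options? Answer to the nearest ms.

685 ms

Solve the two-equation system in a and b:
  b = (565 − 445) / (log₂ 8 − log₂ 2) = 120 / (3 − 1) = 60 ms/bit
  a = 445 − 60 × 1 = 385 ms
Then RT(32) = 385 + 60 × log₂ 32 = 385 + 60 × 5 ≈ 685.000 ms.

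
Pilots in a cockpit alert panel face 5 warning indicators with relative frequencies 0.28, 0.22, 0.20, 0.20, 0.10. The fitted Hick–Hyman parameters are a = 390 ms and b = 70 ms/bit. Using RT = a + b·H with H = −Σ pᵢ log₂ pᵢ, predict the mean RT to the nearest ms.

548 ms

H = 0.28·log₂(1/0.28) + 0.22·log₂(1/0.22) + 0.20·log₂(1/0.20) + 0.20·log₂(1/0.20) + 0.10·log₂(1/0.10) = 2.2558 bits.
RT = 390 + 70 × 2.2558 = 547.90 ms.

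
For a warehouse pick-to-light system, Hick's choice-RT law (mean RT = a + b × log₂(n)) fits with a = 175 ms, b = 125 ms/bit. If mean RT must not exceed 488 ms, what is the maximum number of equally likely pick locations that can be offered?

5

125·log₂ n ≤ 488 − 175 = 313, giving log₂ n ≤ 2.5040 and n ≤ 5.673. The largest whole number is 5.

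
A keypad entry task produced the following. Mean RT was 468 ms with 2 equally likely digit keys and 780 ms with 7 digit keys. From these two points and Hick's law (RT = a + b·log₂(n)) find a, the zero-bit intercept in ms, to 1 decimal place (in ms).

b = (RT₂ − RT₁)/(log₂ n₂ − log₂ n₁) = (780 − 468)/(2.8074 − 1) = 172.628 ms/bit.
Intercept: a = 468 − 172.628·log₂(2) = 295.372 ms.

295.4 ms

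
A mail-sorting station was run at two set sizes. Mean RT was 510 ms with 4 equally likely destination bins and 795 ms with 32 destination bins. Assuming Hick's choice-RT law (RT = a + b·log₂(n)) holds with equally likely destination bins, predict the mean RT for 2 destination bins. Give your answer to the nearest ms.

With log₂ n on the abscissa the relation is linear; from the two conditions:
  b = (795 − 510) / (log₂ 32 − log₂ 4) = 285 / (5 − 2) = 95 ms/bit
  a = 510 − 95 × 2 = 320 ms
Then RT(2) = 320 + 95 × log₂ 2 = 320 + 95 × 1 ≈ 415.000 ms.

415 ms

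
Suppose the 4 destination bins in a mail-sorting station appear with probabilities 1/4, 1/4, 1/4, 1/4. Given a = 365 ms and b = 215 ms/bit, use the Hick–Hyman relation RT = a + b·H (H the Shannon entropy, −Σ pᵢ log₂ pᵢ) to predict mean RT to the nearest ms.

H = −Σ pᵢ log₂ pᵢ = 0.25·2 + 0.25·2 + 0.25·2 + 0.25·2 = 2.000 bits.
RT = 365 + 215 × 2.000 = 795.00 ms.

795 ms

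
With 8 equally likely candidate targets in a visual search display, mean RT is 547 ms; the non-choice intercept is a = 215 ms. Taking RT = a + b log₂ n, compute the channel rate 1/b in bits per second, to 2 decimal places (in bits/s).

9.04 bits/s

Choice component = 547 − 215 = 332 ms over log₂(8) = 3 bits.
b = 332 / 3 = 110.667 ms/bit, so 1/b = 9.036 bits/s.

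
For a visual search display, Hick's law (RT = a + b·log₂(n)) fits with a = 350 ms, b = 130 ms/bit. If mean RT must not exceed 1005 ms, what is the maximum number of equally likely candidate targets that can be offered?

130·log₂ n ≤ 1005 − 350 = 655, giving log₂ n ≤ 5.0385 and n ≤ 32.865. The largest whole number is 32.

32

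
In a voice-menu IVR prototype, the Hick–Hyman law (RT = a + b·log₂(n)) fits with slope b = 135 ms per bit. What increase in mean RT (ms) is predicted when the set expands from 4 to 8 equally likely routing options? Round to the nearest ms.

135 ms

ΔRT = (a + b log₂ n₂) − (a + b log₂ n₁) = b·(log₂ n₂ − log₂ n₁).
log₂(8) − log₂(4) = log₂(8/4) = log₂(2) = 1.
ΔRT = 135 × 1.0000 = 135.000 ms.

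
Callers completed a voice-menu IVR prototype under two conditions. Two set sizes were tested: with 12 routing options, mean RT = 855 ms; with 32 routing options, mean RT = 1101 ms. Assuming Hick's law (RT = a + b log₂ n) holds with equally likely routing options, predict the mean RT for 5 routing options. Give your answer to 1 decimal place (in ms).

RT is linear in log₂ n, so two points fix the line:
  b = (1101 − 855) / (log₂ 32 − log₂ 12) = 246 / (5 − 3.5850) = 173.847 ms/bit
  a = 855 − 173.847 × 3.5850 = 231.765 ms
Then RT(5) = 231.765 + 173.847 × log₂ 5 = 231.765 + 173.847 × 2.3219 ≈ 635.425 ms.

635.4 ms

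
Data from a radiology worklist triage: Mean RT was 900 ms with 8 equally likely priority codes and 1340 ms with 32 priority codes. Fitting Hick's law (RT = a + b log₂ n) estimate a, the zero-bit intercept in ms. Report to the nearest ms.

Slope: b = (1340 − 900) / (log₂ 32 − log₂ 8) = 440/2.0000 = 220 ms/bit.
Intercept: a = 900 − 220·log₂(8) = 240.000 ms.

240 ms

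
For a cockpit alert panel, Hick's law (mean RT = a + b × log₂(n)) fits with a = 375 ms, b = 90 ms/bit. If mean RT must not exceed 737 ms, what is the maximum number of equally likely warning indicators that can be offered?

16

Information budget: (737 − 375)/90 = 4.0222 bits, so n ≤ 2^4.0222 = 16.248 → at most 16.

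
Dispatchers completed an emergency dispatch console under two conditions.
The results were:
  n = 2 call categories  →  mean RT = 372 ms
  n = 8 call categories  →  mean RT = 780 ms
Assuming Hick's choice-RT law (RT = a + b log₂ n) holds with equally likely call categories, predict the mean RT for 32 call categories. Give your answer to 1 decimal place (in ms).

1188.0 ms

With log₂ n on the abscissa the relation is linear; from the two conditions:
  b = (780 − 372) / (log₂ 8 − log₂ 2) = 408 / (3 − 1) = 204.000 ms/bit
  a = 372 − 204.000 × 1 = 168.000 ms
Then RT(32) = 168.000 + 204.000 × log₂ 32 = 168.000 + 204.000 × 5 ≈ 1188.000 ms.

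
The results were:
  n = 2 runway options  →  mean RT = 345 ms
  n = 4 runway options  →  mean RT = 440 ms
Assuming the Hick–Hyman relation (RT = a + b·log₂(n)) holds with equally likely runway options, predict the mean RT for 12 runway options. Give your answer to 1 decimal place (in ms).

Solve the two-equation system in a and b:
  b = (440 − 345) / (log₂ 4 − log₂ 2) = 95 / (2 − 1) = 95.000 ms/bit
  a = 345 − 95.000 × 1 = 250.000 ms
Then RT(12) = 250.000 + 95.000 × log₂ 12 = 250.000 + 95.000 × 3.5850 ≈ 590.571 ms.

590.6 ms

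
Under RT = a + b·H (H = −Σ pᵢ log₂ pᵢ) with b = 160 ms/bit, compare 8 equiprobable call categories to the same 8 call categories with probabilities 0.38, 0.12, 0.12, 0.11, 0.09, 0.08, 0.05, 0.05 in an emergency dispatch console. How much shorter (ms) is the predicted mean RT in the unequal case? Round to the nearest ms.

The RT saving is b·ΔH. Equiprobable H₀ = log₂(8) = 3.0000 bits; with the given probabilities H = 2.6512 bits.
b·(H₀ − H) = 160 × (3.0000 − 2.6512) = 55.80 ms.

56 ms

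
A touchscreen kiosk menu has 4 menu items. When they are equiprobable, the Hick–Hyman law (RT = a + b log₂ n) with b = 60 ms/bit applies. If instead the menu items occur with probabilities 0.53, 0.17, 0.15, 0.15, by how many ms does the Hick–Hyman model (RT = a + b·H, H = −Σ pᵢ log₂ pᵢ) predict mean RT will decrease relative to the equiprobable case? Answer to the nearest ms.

16 ms

Equiprobable entropy H₀ = log₂ 4 = 2.0000 bits.
Skewed entropy H = −Σ pᵢ log₂ pᵢ = 1.7411 bits.
ΔRT = b·(H₀ − H) = 60 × 0.2589 = 15.53 ms.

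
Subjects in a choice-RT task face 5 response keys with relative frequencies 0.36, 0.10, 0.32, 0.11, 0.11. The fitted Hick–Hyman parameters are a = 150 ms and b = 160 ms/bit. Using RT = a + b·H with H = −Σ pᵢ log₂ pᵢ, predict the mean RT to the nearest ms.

H = 0.36·log₂(1/0.36) + 0.10·log₂(1/0.10) + 0.32·log₂(1/0.32) + 0.11·log₂(1/0.11) + 0.11·log₂(1/0.11) = 2.0894 bits.
RT = 150 + 160 × 2.0894 = 484.31 ms.

484 ms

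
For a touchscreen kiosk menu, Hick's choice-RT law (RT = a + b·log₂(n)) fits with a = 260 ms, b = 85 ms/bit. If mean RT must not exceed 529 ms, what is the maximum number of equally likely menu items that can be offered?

Information budget: (529 − 260)/85 = 3.1647 bits, so n ≤ 2^3.1647 = 8.968 → at most 8.

8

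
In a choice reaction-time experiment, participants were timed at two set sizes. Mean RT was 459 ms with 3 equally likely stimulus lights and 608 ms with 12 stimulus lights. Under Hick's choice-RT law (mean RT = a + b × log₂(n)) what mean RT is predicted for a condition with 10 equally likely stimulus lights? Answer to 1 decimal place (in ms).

With log₂ n on the abscissa the relation is linear; from the two conditions:
  b = (608 − 459) / (log₂ 12 − log₂ 3) = 149 / (3.5850 − 1.5850) = 74.500 ms/bit
  a = 459 − 74.500 × 1.5850 = 340.920 ms
Then RT(10) = 340.920 + 74.500 × log₂ 10 = 340.920 + 74.500 × 3.3219 ≈ 588.404 ms.

588.4 ms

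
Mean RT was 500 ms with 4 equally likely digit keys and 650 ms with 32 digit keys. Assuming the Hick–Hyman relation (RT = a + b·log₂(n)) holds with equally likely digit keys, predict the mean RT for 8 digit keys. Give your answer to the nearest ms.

550 ms

With log₂ n on the abscissa the relation is linear; from the two conditions:
  b = (650 − 500) / (log₂ 32 − log₂ 4) = 150 / (5 − 2) = 50 ms/bit
  a = 500 − 50 × 2 = 400 ms
Then RT(8) = 400 + 50 × log₂ 8 = 400 + 50 × 3 ≈ 550.000 ms.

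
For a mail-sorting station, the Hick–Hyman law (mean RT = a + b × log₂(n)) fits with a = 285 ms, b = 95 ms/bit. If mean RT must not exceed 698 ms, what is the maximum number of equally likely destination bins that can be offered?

20

95·log₂ n ≤ 698 − 285 = 413, giving log₂ n ≤ 4.3474 and n ≤ 20.356. The largest whole number is 20.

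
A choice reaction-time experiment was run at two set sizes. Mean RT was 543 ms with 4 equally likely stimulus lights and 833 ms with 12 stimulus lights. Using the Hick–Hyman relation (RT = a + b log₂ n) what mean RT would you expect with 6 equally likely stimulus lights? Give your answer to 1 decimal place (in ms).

650.0 ms

Solve the two-equation system in a and b:
  b = (833 − 543) / (log₂ 12 − log₂ 4) = 290 / (3.5850 − 2) = 182.970 ms/bit
  a = 543 − 182.970 × 2 = 177.061 ms
Then RT(6) = 177.061 + 182.970 × log₂ 6 = 177.061 + 182.970 × 2.5850 ≈ 650.030 ms.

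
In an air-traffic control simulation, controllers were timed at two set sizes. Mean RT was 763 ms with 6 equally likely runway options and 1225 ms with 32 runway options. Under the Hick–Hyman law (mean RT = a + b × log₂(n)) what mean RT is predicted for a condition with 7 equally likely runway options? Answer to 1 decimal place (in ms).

With log₂ n on the abscissa the relation is linear; from the two conditions:
  b = (1225 − 763) / (log₂ 32 − log₂ 6) = 462 / (5 − 2.5850) = 191.301 ms/bit
  a = 763 − 191.301 × 2.5850 = 268.493 ms
Then RT(7) = 268.493 + 191.301 × log₂ 7 = 268.493 + 191.301 × 2.8074 ≈ 805.544 ms.

805.5 ms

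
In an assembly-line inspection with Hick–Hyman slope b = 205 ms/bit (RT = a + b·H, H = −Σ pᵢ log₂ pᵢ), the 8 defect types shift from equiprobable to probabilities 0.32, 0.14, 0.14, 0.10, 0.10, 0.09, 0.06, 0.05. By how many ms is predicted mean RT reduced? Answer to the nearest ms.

50 ms

Equiprobable entropy H₀ = log₂ 8 = 3.0000 bits.
Skewed entropy H = −Σ pᵢ log₂ pᵢ = 2.7569 bits.
ΔRT = b·(H₀ − H) = 205 × 0.2431 = 49.83 ms.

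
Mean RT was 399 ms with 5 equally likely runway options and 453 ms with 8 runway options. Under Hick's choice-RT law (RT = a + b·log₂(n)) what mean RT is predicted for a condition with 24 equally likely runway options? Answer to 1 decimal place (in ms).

With log₂ n on the abscissa the relation is linear; from the two conditions:
  b = (453 − 399) / (log₂ 8 − log₂ 5) = 54 / (3 − 2.3219) = 79.638 ms/bit
  a = 399 − 79.638 × 2.3219 = 214.087 ms
Then RT(24) = 214.087 + 79.638 × log₂ 24 = 214.087 + 79.638 × 4.5850 ≈ 579.223 ms.

579.2 ms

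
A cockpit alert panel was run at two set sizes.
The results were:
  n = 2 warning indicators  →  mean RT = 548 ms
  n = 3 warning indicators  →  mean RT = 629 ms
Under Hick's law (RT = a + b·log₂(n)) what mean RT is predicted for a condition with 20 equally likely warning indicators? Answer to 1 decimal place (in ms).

1008.0 ms

With log₂ n on the abscissa the relation is linear; from the two conditions:
  b = (629 − 548) / (log₂ 3 − log₂ 2) = 81 / (1.5850 − 1) = 138.470 ms/bit
  a = 548 − 138.470 × 1 = 409.530 ms
Then RT(20) = 409.530 + 138.470 × log₂ 20 = 409.530 + 138.470 × 4.3219 ≈ 1007.989 ms.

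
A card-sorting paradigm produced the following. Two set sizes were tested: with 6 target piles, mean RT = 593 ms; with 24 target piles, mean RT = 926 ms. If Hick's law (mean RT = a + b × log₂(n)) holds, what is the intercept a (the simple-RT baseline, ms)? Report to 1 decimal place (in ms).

162.6 ms

Slope: b = (926 − 593) / (log₂ 24 − log₂ 6) = 333/2.0000 = 166.500 ms/bit.
Intercept: a = 593 − 166.500·log₂(6) = 162.604 ms.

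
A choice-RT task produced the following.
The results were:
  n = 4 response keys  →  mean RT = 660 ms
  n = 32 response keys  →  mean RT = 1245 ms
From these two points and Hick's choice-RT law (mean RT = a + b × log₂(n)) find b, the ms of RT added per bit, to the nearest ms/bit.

195 ms/bit

b = (RT₂ − RT₁)/(log₂ n₂ − log₂ n₁) = (1245 − 660)/(5 − 2) = 195 ms/bit.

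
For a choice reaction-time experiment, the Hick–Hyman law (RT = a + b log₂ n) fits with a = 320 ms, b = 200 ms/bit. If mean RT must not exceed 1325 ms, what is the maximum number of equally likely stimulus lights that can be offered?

200·log₂ n ≤ 1325 − 320 = 1005, giving log₂ n ≤ 5.0250 and n ≤ 32.559. The largest whole number is 32.

32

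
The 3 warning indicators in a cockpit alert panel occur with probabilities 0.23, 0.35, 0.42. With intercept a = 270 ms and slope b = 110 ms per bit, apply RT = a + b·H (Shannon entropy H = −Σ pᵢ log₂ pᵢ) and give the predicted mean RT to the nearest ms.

Entropy contributions −pᵢ log₂ pᵢ: 0.4877, 0.5301, 0.5256; sum H = 1.5434 bits.
RT = a + bH = 270 + 110·1.5434 = 439.78 ms.

440 ms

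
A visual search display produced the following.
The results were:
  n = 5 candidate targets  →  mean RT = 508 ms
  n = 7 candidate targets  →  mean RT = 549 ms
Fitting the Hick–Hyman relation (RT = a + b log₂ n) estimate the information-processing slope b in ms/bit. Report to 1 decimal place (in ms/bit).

84.5 ms/bit

Slope: b = (549 − 508) / (log₂ 7 − log₂ 5) = 41/0.4854 = 84.462 ms/bit.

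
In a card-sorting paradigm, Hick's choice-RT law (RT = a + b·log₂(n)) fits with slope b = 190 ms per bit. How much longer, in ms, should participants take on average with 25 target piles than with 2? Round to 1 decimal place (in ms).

692.3 ms

The intercept a cancels: ΔRT = b·(log₂ n₂ − log₂ n₁) = b·log₂(n₂/n₁).
log₂(25) − log₂(2) = 4.6439 − 1 = 3.6439.
ΔRT = 190 × 3.6439 = 692.333 ms.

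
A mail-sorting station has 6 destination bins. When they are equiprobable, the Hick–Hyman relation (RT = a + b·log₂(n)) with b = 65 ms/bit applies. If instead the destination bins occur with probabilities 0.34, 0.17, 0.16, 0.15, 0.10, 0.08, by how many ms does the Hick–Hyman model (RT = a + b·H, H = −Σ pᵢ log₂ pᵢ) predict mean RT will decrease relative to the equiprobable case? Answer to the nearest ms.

11 ms

The RT saving is b·ΔH. Equiprobable H₀ = log₂(6) = 2.5850 bits; with the given probabilities H = 2.4210 bits.
b·(H₀ − H) = 65 × (2.5850 − 2.4210) = 10.66 ms.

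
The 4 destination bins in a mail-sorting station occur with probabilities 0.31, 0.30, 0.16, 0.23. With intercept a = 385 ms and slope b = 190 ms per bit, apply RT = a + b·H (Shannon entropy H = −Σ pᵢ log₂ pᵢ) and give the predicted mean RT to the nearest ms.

757 ms

Entropy contributions −pᵢ log₂ pᵢ: 0.5238, 0.5211, 0.4230, 0.4877; sum H = 1.9556 bits.
RT = a + bH = 385 + 190·1.9556 = 756.56 ms.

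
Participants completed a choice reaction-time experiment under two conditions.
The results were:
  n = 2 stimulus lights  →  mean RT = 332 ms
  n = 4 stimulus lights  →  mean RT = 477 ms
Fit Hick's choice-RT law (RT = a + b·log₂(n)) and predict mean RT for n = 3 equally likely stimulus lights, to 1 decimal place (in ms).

416.8 ms

Solve the two-equation system in a and b:
  b = (477 − 332) / (log₂ 4 − log₂ 2) = 145 / (2 − 1) = 145.000 ms/bit
  a = 332 − 145.000 × 1 = 187.000 ms
Then RT(3) = 187.000 + 145.000 × log₂ 3 = 187.000 + 145.000 × 1.5850 ≈ 416.820 ms.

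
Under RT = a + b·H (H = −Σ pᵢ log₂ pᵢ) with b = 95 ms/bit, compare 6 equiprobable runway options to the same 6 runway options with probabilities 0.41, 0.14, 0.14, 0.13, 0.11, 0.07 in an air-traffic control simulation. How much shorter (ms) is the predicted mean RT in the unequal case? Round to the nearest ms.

Equiprobable entropy H₀ = log₂ 6 = 2.5850 bits.
Skewed entropy H = −Σ pᵢ log₂ pᵢ = 2.3231 bits.
ΔRT = b·(H₀ − H) = 95 × 0.2619 = 24.88 ms.

25 ms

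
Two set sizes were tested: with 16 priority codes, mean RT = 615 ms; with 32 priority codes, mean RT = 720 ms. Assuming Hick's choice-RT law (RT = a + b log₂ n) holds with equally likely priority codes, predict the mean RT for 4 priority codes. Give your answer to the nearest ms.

405 ms

Fit slope and intercept:
  b = (720 − 615) / (log₂ 32 − log₂ 16) = 105 / (5 − 4) = 105 ms/bit
  a = 615 − 105 × 4 = 195 ms
Then RT(4) = 195 + 105 × log₂ 4 = 195 + 105 × 2 ≈ 405.000 ms.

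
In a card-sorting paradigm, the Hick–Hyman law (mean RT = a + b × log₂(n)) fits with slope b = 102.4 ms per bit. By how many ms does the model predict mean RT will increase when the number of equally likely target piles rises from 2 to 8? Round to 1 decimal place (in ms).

204.8 ms

The intercept a cancels: ΔRT = b·(log₂ n₂ − log₂ n₁) = b·log₂(n₂/n₁).
log₂(8) − log₂(2) = log₂(8/2) = log₂(4) = 2.
ΔRT = 102.4 × 2.0000 = 204.800 ms.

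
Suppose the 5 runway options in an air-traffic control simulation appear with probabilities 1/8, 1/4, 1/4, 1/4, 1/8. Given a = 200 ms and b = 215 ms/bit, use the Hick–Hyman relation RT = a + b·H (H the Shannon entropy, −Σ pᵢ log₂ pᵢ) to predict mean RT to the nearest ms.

684 ms

H = −Σ pᵢ log₂ pᵢ = 0.125·3 + 0.25·2 + 0.25·2 + 0.25·2 + 0.125·3 = 2.250 bits.
RT = 200 + 215 × 2.250 = 683.75 ms.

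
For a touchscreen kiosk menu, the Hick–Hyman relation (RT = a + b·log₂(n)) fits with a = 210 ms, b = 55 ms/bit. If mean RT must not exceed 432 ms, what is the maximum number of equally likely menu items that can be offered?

Information budget: (432 − 210)/55 = 4.0364 bits, so n ≤ 2^4.0364 = 16.408 → at most 16.

16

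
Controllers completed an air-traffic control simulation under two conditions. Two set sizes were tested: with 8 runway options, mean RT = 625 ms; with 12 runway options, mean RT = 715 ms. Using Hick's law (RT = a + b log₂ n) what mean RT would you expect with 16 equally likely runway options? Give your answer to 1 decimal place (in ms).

778.9 ms

Solve the two-equation system in a and b:
  b = (715 − 625) / (log₂ 12 − log₂ 8) = 90 / (3.5850 − 3) = 153.856 ms/bit
  a = 625 − 153.856 × 3 = 163.432 ms
Then RT(16) = 163.432 + 153.856 × log₂ 16 = 163.432 + 153.856 × 4 ≈ 778.856 ms.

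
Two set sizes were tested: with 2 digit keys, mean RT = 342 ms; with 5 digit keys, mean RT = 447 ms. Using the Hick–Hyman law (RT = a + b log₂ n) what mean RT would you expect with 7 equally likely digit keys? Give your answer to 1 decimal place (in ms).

RT is linear in log₂ n, so two points fix the line:
  b = (447 − 342) / (log₂ 5 − log₂ 2) = 105 / (2.3219 − 1) = 79.429 ms/bit
  a = 342 − 79.429 × 1 = 262.571 ms
Then RT(7) = 262.571 + 79.429 × log₂ 7 = 262.571 + 79.429 × 2.8074 ≈ 485.557 ms.

485.6 ms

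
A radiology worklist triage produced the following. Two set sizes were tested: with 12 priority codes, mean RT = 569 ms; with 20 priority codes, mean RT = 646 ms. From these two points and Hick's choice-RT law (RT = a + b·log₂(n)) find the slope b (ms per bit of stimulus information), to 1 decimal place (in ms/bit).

The slope on a log₂ axis is (646 − 569) / (4.3219 − 3.5850) = 104.482 ms/bit.

104.5 ms/bit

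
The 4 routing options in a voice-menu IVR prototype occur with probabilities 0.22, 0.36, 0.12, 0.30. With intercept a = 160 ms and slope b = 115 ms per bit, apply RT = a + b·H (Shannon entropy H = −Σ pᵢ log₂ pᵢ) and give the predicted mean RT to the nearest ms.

378 ms

Entropy contributions −pᵢ log₂ pᵢ: 0.4806, 0.5306, 0.3671, 0.5211; sum H = 1.8993 bits.
RT = a + bH = 160 + 115·1.8993 = 378.42 ms.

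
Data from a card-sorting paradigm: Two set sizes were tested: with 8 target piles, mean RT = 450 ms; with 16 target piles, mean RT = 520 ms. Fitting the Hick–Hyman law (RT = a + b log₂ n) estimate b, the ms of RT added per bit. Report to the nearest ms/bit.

b = (RT₂ − RT₁)/(log₂ n₂ − log₂ n₁) = (520 − 450)/(4 − 3) = 70 ms/bit.

70 ms/bit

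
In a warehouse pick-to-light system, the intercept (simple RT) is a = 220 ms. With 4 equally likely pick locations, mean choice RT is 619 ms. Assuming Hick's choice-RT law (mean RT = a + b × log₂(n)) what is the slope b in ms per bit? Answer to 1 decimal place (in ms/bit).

199.5 ms/bit

b = (619 − 220) / log₂(4) = 399 / 2 = 199.500 ms/bit.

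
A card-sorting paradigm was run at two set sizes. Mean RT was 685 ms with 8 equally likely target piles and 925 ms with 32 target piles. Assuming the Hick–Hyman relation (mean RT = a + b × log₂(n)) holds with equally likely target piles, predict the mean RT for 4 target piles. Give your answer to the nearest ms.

565 ms

Fit slope and intercept:
  b = (925 − 685) / (log₂ 32 − log₂ 8) = 240 / (5 − 3) = 120 ms/bit
  a = 685 − 120 × 3 = 325 ms
Then RT(4) = 325 + 120 × log₂ 4 = 325 + 120 × 2 ≈ 565.000 ms.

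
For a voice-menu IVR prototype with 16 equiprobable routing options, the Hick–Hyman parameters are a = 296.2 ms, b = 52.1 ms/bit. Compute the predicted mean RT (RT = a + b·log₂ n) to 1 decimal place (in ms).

log₂(16) = 4 bits, so RT = 296.2 + 52.1 × 4 ≈ 504.600 ms.

504.6 ms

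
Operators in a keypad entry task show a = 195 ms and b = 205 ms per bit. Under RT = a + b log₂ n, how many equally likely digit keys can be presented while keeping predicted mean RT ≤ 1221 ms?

32

205·log₂ n ≤ 1221 − 195 = 1026, giving log₂ n ≤ 5.0049 and n ≤ 32.108. The largest whole number is 32.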